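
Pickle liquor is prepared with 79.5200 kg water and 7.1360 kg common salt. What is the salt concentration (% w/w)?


Formula: Conc = salt / (water + salt) * 100
Substituting: Conc = 7.1360 / (79.5200 + 7.1360) * 100
Result: 8.2349 %


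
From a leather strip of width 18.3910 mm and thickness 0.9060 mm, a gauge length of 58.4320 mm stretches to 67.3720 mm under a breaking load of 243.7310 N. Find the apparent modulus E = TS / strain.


TS = F / (w * t) = 243.7310 / (18.3910 * 0.9060) = 14.6277 N/mm^2
strain = (Lf - L0) / L0 = (67.3720 - 58.4320) / 58.4320 = 0.1530
E = TS / strain = 14.6277 / 0.1530 = 95.6072 N/mm^2


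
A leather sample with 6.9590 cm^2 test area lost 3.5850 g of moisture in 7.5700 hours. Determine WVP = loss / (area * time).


Formula: WVP = loss / (area * time)
Substituting: WVP = 3.5850 / (6.9590 * 7.5700)
Result: 0.0680529 g/(cm^2*hr)


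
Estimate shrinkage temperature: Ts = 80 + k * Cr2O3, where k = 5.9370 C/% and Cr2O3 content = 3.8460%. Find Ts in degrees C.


Formula: Ts = 80 + k * Cr2O3
Substituting: Ts = 80 + 5.9370 * 3.8460
Result: 102.8337 C


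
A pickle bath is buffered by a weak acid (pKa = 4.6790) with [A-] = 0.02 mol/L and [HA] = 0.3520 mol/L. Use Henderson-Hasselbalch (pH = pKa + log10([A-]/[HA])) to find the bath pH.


ratio = [A-] / [HA] = 0.02 / 0.3520 = 0.0568182
log10(ratio) = -1.2455
pH = pKa + log10(ratio) = 4.6790 - 1.2455 = 3.4335


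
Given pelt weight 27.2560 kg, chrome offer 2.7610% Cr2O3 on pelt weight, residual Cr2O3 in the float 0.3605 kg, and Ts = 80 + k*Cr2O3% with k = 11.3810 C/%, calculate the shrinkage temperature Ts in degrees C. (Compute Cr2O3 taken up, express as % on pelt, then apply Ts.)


Offered = pelt * offer_pct / 100 = 27.2560 * 2.7610 / 100 = 0.7525 kg
Uptake = offered - residual = 0.7525 - 0.3605 = 0.3920 kg
Cr2O3% on pelt = uptake / pelt * 100 = 0.3920 / 27.2560 * 100 = 1.4384 %
Ts = 80 + k * Cr2O3% = 80 + 11.3810 * 1.4384 = 96.3699 C


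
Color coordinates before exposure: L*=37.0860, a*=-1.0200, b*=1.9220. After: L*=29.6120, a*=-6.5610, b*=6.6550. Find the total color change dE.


dL = -7.4740, da = -5.5410, db = 4.7330
dE = sqrt((-7.4740)^2 + (-5.5410)^2 + 4.7330^2) = 10.4386


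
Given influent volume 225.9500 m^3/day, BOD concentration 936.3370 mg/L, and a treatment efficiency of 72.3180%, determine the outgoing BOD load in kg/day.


Load_in = volume * conc / 1000 = 225.9500 * 936.3370 / 1000 = 211.5653 kg/day
Removed = Load_in * eff / 100 = 211.5653 * 72.3180 / 100 = 152.9998 kg/day
Load_out = Load_in - Removed = 211.5653 - 152.9998 = 58.5655 kg/day


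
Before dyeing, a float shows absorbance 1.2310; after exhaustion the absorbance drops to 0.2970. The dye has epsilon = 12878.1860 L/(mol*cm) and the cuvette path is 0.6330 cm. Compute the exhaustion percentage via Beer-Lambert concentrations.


c_initial = A_i / (epsilon * l) = 1.2310 / (12878.1860 * 0.6330) = 1.5101e-04 mol/L
c_final = A_f / (epsilon * l) = 0.2970 / (12878.1860 * 0.6330) = 3.6433e-05 mol/L
Exhaustion = (c_initial - c_final) / c_initial * 100 = (1.5101e-04 - 3.6433e-05) / 1.5101e-04 * 100 = 75.8733 %


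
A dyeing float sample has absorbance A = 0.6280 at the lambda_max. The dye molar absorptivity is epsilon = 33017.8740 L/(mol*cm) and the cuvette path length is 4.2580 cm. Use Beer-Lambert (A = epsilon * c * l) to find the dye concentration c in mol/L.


Formula: c = A / (epsilon * l)
Substituting: c = 0.6280 / (33017.8740 * 4.2580)
Result: 4.4669e-06 mol/L


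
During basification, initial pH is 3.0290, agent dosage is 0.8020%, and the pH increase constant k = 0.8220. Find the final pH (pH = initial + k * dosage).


Formula: pH_final = pH_initial + k * base_pct
Substituting: pH_final = 3.0290 + 0.8220 * 0.8020
Result: 3.6882


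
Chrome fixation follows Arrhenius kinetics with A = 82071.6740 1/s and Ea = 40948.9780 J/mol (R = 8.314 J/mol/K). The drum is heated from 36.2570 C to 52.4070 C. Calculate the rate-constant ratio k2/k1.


T1 = 36.2570 + 273.15 = 309.4070 K; T2 = 52.4070 + 273.15 = 325.5570 K
k1 = A * exp(-Ea/(R*T1)) = 82071.6740 * exp(-40948.9780/(8.314*309.4070)) = 0.0100199 1/s
k2 = A * exp(-Ea/(R*T2)) = 82071.6740 * exp(-40948.9780/(8.314*325.5570)) = 0.0220707 1/s
k2/k1 = 0.0220707 / 0.0100199 = 2.2027


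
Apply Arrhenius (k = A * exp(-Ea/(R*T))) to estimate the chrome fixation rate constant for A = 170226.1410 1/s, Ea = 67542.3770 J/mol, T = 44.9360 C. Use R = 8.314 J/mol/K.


T_K = T_C + 273.15 = 44.9360 + 273.15 = 318.0860 K
exponent = -Ea / (R * T_K) = -67542.3770 / (8.314 * 318.0860) = -25.5401
k = A * exp(exponent) = 170226.1410 * exp(-25.5401) = 1.3776e-06 1/s


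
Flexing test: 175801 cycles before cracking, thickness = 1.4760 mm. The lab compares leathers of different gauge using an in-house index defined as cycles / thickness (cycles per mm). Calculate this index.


Formula: Index = cycles / thickness
Substituting: Index = 175801 / 1.4760
Result: 119106.3686 cycles/mm


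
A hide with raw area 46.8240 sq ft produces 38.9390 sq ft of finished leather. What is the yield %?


Formula: Yield = finished / raw * 100
Substituting: Yield = 38.9390 / 46.8240 * 100
Result: 83.1603 %


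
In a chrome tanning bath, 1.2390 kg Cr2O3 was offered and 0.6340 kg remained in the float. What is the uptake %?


Formula: Uptake = (offered - residual) / offered * 100
Substituting: Uptake = (1.2390 - 0.6340) / 1.2390 * 100
Result: 48.8297 %


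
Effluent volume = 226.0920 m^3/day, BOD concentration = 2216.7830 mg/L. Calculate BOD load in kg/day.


Formula: BOD_load = volume * conc / 1000
Substituting: BOD_load = 226.0920 * 2216.7830 / 1000
Result: 501.1969 kg/day


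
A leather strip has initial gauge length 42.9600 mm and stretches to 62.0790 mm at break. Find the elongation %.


Formula: Elongation = (Lf - L0) / L0 * 100
Substituting: Elongation = (62.0790 - 42.9600) / 42.9600 * 100
Result: 44.5042 %


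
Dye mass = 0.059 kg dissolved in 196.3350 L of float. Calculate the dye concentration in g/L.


Formula: Conc = dye_mass(kg) / volume(L) * 1000
Substituting: Conc = 0.059 / 196.3350 * 1000
Result: 0.3005 g/L


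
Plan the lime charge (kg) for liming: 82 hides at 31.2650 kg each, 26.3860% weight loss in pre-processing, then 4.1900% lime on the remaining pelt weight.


Total_raw = N * avg_wt = 82 * 31.2650 = 2563.7300 kg
Substrate = Total_raw * (1 - loss/100) = 2563.7300 * (1 - 26.3860/100) = 1887.2642 kg
Lime = Substrate * pct / 100 = 1887.2642 * 4.1900 / 100 = 79.0764 kg


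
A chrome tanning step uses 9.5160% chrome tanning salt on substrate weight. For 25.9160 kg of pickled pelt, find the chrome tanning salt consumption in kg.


Formula: Chrome = substrate * pct / 100
Substituting: Chrome = 25.9160 * 9.5160 / 100
Result: 2.4662 kg


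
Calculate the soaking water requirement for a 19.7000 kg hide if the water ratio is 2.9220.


Formula: Water = hide_weight * ratio
Substituting: Water = 19.7000 * 2.9220
Result: 57.5634 kg


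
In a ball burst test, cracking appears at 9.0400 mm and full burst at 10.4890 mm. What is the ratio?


Formula: Ratio = crack / burst
Substituting: Ratio = 9.0400 / 10.4890
Result: 0.8619


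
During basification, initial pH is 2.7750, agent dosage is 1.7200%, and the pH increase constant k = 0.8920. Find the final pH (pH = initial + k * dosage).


Formula: pH_final = pH_initial + k * base_pct
Substituting: pH_final = 2.7750 + 0.8920 * 1.7200
Result: 4.3092


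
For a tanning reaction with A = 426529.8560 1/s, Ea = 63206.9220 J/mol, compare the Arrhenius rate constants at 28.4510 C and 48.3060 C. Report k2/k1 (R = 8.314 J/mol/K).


T1 = 28.4510 + 273.15 = 301.6010 K; T2 = 48.3060 + 273.15 = 321.4560 K
k1 = A * exp(-Ea/(R*T1)) = 426529.8560 * exp(-63206.9220/(8.314*301.6010)) = 4.8158e-06 1/s
k2 = A * exp(-Ea/(R*T2)) = 426529.8560 * exp(-63206.9220/(8.314*321.4560)) = 2.2848e-05 1/s
k2/k1 = 2.2848e-05 / 4.8158e-06 = 4.7443


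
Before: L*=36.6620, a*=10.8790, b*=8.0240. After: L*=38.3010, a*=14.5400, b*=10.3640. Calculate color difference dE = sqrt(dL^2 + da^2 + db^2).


dL = 1.6390, da = 3.6610, db = 2.3400
dE = sqrt(1.6390^2 + 3.6610^2 + 2.3400^2) = 4.6438


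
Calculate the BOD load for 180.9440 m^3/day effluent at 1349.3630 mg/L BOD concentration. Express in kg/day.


Formula: BOD_load = volume * conc / 1000
Substituting: BOD_load = 180.9440 * 1349.3630 / 1000
Result: 244.1591 kg/day


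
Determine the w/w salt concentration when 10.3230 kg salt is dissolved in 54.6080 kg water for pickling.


Formula: Conc = salt / (water + salt) * 100
Substituting: Conc = 10.3230 / (54.6080 + 10.3230) * 100
Result: 15.8984 %


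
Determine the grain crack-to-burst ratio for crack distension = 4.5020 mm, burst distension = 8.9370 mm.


Formula: Ratio = crack / burst
Substituting: Ratio = 4.5020 / 8.9370
Result: 0.5037


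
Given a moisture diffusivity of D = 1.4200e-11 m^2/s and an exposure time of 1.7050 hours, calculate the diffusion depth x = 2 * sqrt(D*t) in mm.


t = 1.7050 hr * 3600 = 6138.0000 s
D * t = 1.4200e-11 * 6138.0000 = 8.7160e-08
x = 2 * sqrt(D*t) = 2 * sqrt(8.7160e-08) = 5.9046e-04 m = 0.5905 mm


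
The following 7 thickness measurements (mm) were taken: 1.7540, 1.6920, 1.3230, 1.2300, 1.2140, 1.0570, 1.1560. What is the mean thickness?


Formula: Average = sum / n
Substituting: Average = 9.4260 / 7
Result: 1.3466 mm


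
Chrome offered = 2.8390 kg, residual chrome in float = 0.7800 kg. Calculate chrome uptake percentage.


Formula: Uptake = (offered - residual) / offered * 100
Substituting: Uptake = (2.8390 - 0.7800) / 2.8390 * 100
Result: 72.5255 %


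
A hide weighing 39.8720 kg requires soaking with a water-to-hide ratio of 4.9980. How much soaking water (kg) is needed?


Formula: Water = hide_weight * ratio
Substituting: Water = 39.8720 * 4.9980
Result: 199.2803 kg


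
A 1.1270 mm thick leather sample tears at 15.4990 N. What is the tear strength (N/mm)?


Formula: Tear strength = force / thickness
Substituting: Tear strength = 15.4990 / 1.1270
Result: 13.7524 N/mm


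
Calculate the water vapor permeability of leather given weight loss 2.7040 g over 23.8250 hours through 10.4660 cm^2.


Formula: WVP = loss / (area * time)
Substituting: WVP = 2.7040 / (10.4660 * 23.8250)
Result: 0.0108441 g/(cm^2*hr)


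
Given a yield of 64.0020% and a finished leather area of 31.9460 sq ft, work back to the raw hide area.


Formula: raw = finished * 100 / yield
Substituting: raw = 31.9460 * 100 / 64.0020
Result: 49.9141 sq ft


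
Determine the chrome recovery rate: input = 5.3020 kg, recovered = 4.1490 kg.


Formula: Recovery = recovered / input * 100
Substituting: Recovery = 4.1490 / 5.3020 * 100
Result: 78.2535 %


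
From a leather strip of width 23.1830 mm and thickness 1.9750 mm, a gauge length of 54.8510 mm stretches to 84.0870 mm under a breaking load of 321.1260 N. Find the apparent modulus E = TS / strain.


TS = F / (w * t) = 321.1260 / (23.1830 * 1.9750) = 7.0136 N/mm^2
strain = (Lf - L0) / L0 = (84.0870 - 54.8510) / 54.8510 = 0.5330
E = TS / strain = 7.0136 / 0.5330 = 13.1585 N/mm^2


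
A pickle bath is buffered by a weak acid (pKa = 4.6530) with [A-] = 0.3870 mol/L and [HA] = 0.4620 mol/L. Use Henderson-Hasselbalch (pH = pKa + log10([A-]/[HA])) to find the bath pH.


ratio = [A-] / [HA] = 0.3870 / 0.4620 = 0.8377
log10(ratio) = -0.076931
pH = pKa + log10(ratio) = 4.6530 - 0.076931 = 4.5761


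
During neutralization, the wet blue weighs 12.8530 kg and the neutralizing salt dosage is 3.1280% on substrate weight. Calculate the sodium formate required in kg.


Formula: Neutralizer = substrate * pct / 100
Substituting: Neutralizer = 12.8530 * 3.1280 / 100
Result: 0.4020 kg


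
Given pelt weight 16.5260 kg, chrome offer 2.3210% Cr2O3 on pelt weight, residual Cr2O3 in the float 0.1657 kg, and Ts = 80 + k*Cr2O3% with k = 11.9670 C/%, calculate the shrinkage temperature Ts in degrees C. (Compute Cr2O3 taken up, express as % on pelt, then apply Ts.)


Offered = pelt * offer_pct / 100 = 16.5260 * 2.3210 / 100 = 0.3836 kg
Uptake = offered - residual = 0.3836 - 0.1657 = 0.2179 kg
Cr2O3% on pelt = uptake / pelt * 100 = 0.2179 / 16.5260 * 100 = 1.3183 %
Ts = 80 + k * Cr2O3% = 80 + 11.9670 * 1.3183 = 95.7765 C


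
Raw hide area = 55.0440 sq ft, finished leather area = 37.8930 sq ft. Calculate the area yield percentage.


Formula: Yield = finished / raw * 100
Substituting: Yield = 37.8930 / 55.0440 * 100
Result: 68.8413 %


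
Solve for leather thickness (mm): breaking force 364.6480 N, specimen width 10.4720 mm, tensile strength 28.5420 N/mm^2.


Formula: t = F / (TS * w)
Substituting: t = 364.6480 / (28.5420 * 10.4720)
Result: 1.2200 mm


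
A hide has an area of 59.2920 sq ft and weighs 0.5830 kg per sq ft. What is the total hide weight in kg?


Formula: Weight = area * weight_per_sqft
Substituting: Weight = 59.2920 * 0.5830
Result: 34.5672 kg


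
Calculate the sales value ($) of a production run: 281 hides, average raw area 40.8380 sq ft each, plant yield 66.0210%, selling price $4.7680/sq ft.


Raw_total = N * avg_area = 281 * 40.8380 = 11475.4780 sq ft
Finished = Raw_total * yield / 100 = 11475.4780 * 66.0210 / 100 = 7576.2253 sq ft
Value = Finished * price = 7576.2253 * 4.7680 = 36123.4424 $


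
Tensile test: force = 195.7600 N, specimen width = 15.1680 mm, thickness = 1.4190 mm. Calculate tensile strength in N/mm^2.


Formula: TS = force / (width * thickness)
Substituting: TS = 195.7600 / (15.1680 * 1.4190)
Result: 9.0952 N/mm^2


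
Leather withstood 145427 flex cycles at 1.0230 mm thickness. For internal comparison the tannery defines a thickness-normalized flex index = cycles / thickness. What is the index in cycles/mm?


Formula: Index = cycles / thickness
Substituting: Index = 145427 / 1.0230
Result: 142157.3803 cycles/mm


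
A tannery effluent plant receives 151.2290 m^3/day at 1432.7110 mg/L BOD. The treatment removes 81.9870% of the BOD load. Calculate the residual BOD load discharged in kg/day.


Load_in = volume * conc / 1000 = 151.2290 * 1432.7110 / 1000 = 216.6675 kg/day
Removed = Load_in * eff / 100 = 216.6675 * 81.9870 / 100 = 177.6391 kg/day
Load_out = Load_in - Removed = 216.6675 - 177.6391 = 39.0283 kg/day


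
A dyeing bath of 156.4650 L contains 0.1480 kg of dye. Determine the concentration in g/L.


Formula: Conc = dye_mass(kg) / volume(L) * 1000
Substituting: Conc = 0.1480 / 156.4650 * 1000
Result: 0.9459 g/L


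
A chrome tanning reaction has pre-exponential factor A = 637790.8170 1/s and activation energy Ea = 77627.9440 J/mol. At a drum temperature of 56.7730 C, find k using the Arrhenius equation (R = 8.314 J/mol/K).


T_K = T_C + 273.15 = 56.7730 + 273.15 = 329.9230 K
exponent = -Ea / (R * T_K) = -77627.9440 / (8.314 * 329.9230) = -28.3006
k = A * exp(exponent) = 637790.8170 * exp(-28.3006) = 3.2650e-07 1/s


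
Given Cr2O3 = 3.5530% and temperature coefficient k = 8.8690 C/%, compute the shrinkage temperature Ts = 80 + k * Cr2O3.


Formula: Ts = 80 + k * Cr2O3
Substituting: Ts = 80 + 8.8690 * 3.5530
Result: 111.5116 C


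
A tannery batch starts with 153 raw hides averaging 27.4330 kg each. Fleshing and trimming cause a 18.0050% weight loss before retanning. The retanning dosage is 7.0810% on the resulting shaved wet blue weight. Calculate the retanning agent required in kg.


Total_raw = N * avg_wt = 153 * 27.4330 = 4197.2490 kg
Substrate = Total_raw * (1 - loss/100) = 4197.2490 * (1 - 18.0050/100) = 3441.5343 kg
Retan = Substrate * pct / 100 = 3441.5343 * 7.0810 / 100 = 243.6950 kg


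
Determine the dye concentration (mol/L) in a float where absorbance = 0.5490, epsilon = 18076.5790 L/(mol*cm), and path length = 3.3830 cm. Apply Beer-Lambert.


Formula: c = A / (epsilon * l)
Substituting: c = 0.5490 / (18076.5790 * 3.3830)
Result: 8.9775e-06 mol/L


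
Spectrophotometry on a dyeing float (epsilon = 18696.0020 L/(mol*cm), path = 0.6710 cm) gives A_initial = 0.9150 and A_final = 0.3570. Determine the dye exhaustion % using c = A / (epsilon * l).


c_initial = A_i / (epsilon * l) = 0.9150 / (18696.0020 * 0.6710) = 7.2937e-05 mol/L
c_final = A_f / (epsilon * l) = 0.3570 / (18696.0020 * 0.6710) = 2.8458e-05 mol/L
Exhaustion = (c_initial - c_final) / c_initial * 100 = (7.2937e-05 - 2.8458e-05) / 7.2937e-05 * 100 = 60.9836 %


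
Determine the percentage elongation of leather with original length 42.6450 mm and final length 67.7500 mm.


Formula: Elongation = (Lf - L0) / L0 * 100
Substituting: Elongation = (67.7500 - 42.6450) / 42.6450 * 100
Result: 58.8697 %


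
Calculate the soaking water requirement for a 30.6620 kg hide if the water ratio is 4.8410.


Formula: Water = hide_weight * ratio
Substituting: Water = 30.6620 * 4.8410
Result: 148.4347 kg


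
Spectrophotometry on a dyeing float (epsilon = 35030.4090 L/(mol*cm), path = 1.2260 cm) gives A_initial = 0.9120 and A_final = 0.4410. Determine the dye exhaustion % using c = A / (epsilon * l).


c_initial = A_i / (epsilon * l) = 0.9120 / (35030.4090 * 1.2260) = 2.1235e-05 mol/L
c_final = A_f / (epsilon * l) = 0.4410 / (35030.4090 * 1.2260) = 1.0268e-05 mol/L
Exhaustion = (c_initial - c_final) / c_initial * 100 = (2.1235e-05 - 1.0268e-05) / 2.1235e-05 * 100 = 51.6447 %


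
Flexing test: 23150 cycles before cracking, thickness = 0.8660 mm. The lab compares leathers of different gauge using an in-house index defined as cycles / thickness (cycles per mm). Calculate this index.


Formula: Index = cycles / thickness
Substituting: Index = 23150 / 0.8660
Result: 26732.1016 cycles/mm


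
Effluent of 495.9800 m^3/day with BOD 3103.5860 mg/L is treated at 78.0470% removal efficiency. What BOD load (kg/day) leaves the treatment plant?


Load_in = volume * conc / 1000 = 495.9800 * 3103.5860 / 1000 = 1539.3166 kg/day
Removed = Load_in * eff / 100 = 1539.3166 * 78.0470 / 100 = 1201.3904 kg/day
Load_out = Load_in - Removed = 1539.3166 - 1201.3904 = 337.9262 kg/day


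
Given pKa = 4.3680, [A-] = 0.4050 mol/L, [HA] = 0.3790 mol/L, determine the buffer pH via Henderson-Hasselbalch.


ratio = [A-] / [HA] = 0.4050 / 0.3790 = 1.0686
log10(ratio) = 0.0288158
pH = pKa + log10(ratio) = 4.3680 + 0.0288158 = 4.3968


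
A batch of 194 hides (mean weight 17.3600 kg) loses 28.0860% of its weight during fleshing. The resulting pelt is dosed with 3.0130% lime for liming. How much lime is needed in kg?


Total_raw = N * avg_wt = 194 * 17.3600 = 3367.8400 kg
Substrate = Total_raw * (1 - loss/100) = 3367.8400 * (1 - 28.0860/100) = 2421.9485 kg
Lime = Substrate * pct / 100 = 2421.9485 * 3.0130 / 100 = 72.9733 kg


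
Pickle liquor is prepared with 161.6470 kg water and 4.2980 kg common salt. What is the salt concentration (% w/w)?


Formula: Conc = salt / (water + salt) * 100
Substituting: Conc = 4.2980 / (161.6470 + 4.2980) * 100
Result: 2.5900 %


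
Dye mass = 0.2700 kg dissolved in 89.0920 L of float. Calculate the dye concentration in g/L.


Formula: Conc = dye_mass(kg) / volume(L) * 1000
Substituting: Conc = 0.2700 / 89.0920 * 1000
Result: 3.0306 g/L


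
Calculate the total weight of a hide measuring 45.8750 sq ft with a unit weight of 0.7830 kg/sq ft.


Formula: Weight = area * weight_per_sqft
Substituting: Weight = 45.8750 * 0.7830
Result: 35.9201 kg


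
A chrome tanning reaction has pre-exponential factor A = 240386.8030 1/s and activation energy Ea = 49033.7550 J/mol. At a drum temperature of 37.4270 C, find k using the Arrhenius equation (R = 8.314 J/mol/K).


T_K = T_C + 273.15 = 37.4270 + 273.15 = 310.5770 K
exponent = -Ea / (R * T_K) = -49033.7550 / (8.314 * 310.5770) = -18.9896
k = A * exp(exponent) = 240386.8030 * exp(-18.9896) = 0.00136092 1/s


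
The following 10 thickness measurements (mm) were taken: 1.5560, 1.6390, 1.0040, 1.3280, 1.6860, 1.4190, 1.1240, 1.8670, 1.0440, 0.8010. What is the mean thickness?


Formula: Average = sum / n
Substituting: Average = 13.4680 / 10
Result: 1.3468 mm


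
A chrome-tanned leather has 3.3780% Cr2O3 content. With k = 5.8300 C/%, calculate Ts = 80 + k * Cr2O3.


Formula: Ts = 80 + k * Cr2O3
Substituting: Ts = 80 + 5.8300 * 3.3780
Result: 99.6937 C


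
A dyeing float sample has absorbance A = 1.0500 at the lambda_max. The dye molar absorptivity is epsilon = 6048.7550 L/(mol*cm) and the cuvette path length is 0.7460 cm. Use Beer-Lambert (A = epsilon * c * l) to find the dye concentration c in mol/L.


Formula: c = A / (epsilon * l)
Substituting: c = 1.0500 / (6048.7550 * 0.7460)
Result: 2.3269e-04 mol/L


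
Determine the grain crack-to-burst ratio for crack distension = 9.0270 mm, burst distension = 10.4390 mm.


Formula: Ratio = crack / burst
Substituting: Ratio = 9.0270 / 10.4390
Result: 0.8647


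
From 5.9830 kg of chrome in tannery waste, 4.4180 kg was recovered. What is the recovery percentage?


Formula: Recovery = recovered / input * 100
Substituting: Recovery = 4.4180 / 5.9830 * 100
Result: 73.8426 %


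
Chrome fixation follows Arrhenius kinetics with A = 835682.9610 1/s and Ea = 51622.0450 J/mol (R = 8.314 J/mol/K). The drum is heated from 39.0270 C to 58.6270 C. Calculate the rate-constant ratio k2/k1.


T1 = 39.0270 + 273.15 = 312.1770 K; T2 = 58.6270 + 273.15 = 331.7770 K
k1 = A * exp(-Ea/(R*T1)) = 835682.9610 * exp(-51622.0450/(8.314*312.1770)) = 0.00192368 1/s
k2 = A * exp(-Ea/(R*T2)) = 835682.9610 * exp(-51622.0450/(8.314*331.7770)) = 0.00622909 1/s
k2/k1 = 0.00622909 / 0.00192368 = 3.2381


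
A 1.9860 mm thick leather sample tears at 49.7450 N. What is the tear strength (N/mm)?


Formula: Tear strength = force / thickness
Substituting: Tear strength = 49.7450 / 1.9860
Result: 25.0478 N/mm


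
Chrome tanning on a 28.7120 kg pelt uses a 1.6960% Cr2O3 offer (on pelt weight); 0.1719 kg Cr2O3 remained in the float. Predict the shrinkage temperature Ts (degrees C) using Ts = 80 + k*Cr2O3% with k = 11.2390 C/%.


Offered = pelt * offer_pct / 100 = 28.7120 * 1.6960 / 100 = 0.4870 kg
Uptake = offered - residual = 0.4870 - 0.1719 = 0.3151 kg
Cr2O3% on pelt = uptake / pelt * 100 = 0.3151 / 28.7120 * 100 = 1.0973 %
Ts = 80 + k * Cr2O3% = 80 + 11.2390 * 1.0973 = 92.3325 C


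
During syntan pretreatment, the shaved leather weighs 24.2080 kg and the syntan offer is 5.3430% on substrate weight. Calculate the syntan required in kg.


Formula: Syntan = substrate * pct / 100
Substituting: Syntan = 24.2080 * 5.3430 / 100
Result: 1.2934 kg


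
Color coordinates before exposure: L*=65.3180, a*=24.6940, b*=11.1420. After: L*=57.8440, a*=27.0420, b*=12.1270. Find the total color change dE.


dL = -7.4740, da = 2.3480, db = 0.9850
dE = sqrt((-7.4740)^2 + 2.3480^2 + 0.9850^2) = 7.8958


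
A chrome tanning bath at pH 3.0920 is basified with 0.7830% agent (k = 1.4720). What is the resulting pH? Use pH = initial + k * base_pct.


Formula: pH_final = pH_initial + k * base_pct
Substituting: pH_final = 3.0920 + 1.4720 * 0.7830
Result: 4.2446


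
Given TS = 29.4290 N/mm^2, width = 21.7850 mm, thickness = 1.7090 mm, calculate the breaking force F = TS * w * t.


Formula: F = TS * w * t
Substituting: F = 29.4290 * 21.7850 * 1.7090
Result: 1095.6583 N


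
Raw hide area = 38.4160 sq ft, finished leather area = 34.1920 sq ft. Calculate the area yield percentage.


Formula: Yield = finished / raw * 100
Substituting: Yield = 34.1920 / 38.4160 * 100
Result: 89.0046 %


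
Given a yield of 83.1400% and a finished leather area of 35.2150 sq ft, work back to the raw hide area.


Formula: raw = finished * 100 / yield
Substituting: raw = 35.2150 * 100 / 83.1400
Result: 42.3563 sq ft


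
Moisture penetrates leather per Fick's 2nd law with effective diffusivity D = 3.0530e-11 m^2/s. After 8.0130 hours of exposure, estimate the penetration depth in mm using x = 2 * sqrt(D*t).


t = 8.0130 hr * 3600 = 28846.8000 s
D * t = 3.0530e-11 * 28846.8000 = 8.8069e-07
x = 2 * sqrt(D*t) = 2 * sqrt(8.8069e-07) = 0.0018769 m = 1.8769 mm


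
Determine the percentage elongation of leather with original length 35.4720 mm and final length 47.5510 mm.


Formula: Elongation = (Lf - L0) / L0 * 100
Substituting: Elongation = (47.5510 - 35.4720) / 35.4720 * 100
Result: 34.0522 %


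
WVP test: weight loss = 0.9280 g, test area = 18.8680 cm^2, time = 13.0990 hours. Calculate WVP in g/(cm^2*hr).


Formula: WVP = loss / (area * time)
Substituting: WVP = 0.9280 / (18.8680 * 13.0990)
Result: 0.00375478 g/(cm^2*hr)


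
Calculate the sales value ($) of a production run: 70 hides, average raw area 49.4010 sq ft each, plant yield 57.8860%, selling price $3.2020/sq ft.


Raw_total = N * avg_area = 70 * 49.4010 = 3458.0700 sq ft
Finished = Raw_total * yield / 100 = 3458.0700 * 57.8860 / 100 = 2001.7384 sq ft
Value = Finished * price = 2001.7384 * 3.2020 = 6409.5664 $


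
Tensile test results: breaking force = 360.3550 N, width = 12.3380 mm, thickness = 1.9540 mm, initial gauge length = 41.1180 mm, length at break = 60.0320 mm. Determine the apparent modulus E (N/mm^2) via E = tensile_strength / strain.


TS = F / (w * t) = 360.3550 / (12.3380 * 1.9540) = 14.9472 N/mm^2
strain = (Lf - L0) / L0 = (60.0320 - 41.1180) / 41.1180 = 0.4600
E = TS / strain = 14.9472 / 0.4600 = 32.4945 N/mm^2


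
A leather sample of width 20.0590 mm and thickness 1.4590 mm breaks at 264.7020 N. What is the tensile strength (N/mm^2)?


Formula: TS = force / (width * thickness)
Substituting: TS = 264.7020 / (20.0590 * 1.4590)
Result: 9.0447 N/mm^2


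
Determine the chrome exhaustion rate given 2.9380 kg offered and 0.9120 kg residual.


Formula: Uptake = (offered - residual) / offered * 100
Substituting: Uptake = (2.9380 - 0.9120) / 2.9380 * 100
Result: 68.9585 %


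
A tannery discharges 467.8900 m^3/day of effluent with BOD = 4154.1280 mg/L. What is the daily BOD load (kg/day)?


Formula: BOD_load = volume * conc / 1000
Substituting: BOD_load = 467.8900 * 4154.1280 / 1000
Result: 1943.6749 kg/day


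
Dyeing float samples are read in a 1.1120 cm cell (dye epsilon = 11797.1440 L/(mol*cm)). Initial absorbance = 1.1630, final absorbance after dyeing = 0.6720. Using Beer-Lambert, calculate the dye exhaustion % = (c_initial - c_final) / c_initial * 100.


c_initial = A_i / (epsilon * l) = 1.1630 / (11797.1440 * 1.1120) = 8.8654e-05 mol/L
c_final = A_f / (epsilon * l) = 0.6720 / (11797.1440 * 1.1120) = 5.1226e-05 mol/L
Exhaustion = (c_initial - c_final) / c_initial * 100 = (8.8654e-05 - 5.1226e-05) / 8.8654e-05 * 100 = 42.2184 %


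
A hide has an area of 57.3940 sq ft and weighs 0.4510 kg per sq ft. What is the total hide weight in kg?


Formula: Weight = area * weight_per_sqft
Substituting: Weight = 57.3940 * 0.4510
Result: 25.8847 kg


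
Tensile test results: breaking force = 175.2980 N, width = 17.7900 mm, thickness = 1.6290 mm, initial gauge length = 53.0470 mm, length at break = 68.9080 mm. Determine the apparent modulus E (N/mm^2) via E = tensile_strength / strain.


TS = F / (w * t) = 175.2980 / (17.7900 * 1.6290) = 6.0489 N/mm^2
strain = (Lf - L0) / L0 = (68.9080 - 53.0470) / 53.0470 = 0.2990
E = TS / strain = 6.0489 / 0.2990 = 20.2307 N/mm^2


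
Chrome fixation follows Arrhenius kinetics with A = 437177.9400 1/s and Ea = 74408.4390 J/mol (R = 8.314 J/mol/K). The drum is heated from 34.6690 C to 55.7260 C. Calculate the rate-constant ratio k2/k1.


T1 = 34.6690 + 273.15 = 307.8190 K; T2 = 55.7260 + 273.15 = 328.8760 K
k1 = A * exp(-Ea/(R*T1)) = 437177.9400 * exp(-74408.4390/(8.314*307.8190)) = 1.0319e-07 1/s
k2 = A * exp(-Ea/(R*T2)) = 437177.9400 * exp(-74408.4390/(8.314*328.8760)) = 6.6390e-07 1/s
k2/k1 = 6.6390e-07 / 1.0319e-07 = 6.4339


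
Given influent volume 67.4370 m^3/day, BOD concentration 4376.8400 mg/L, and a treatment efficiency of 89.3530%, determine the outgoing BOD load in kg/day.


Load_in = volume * conc / 1000 = 67.4370 * 4376.8400 / 1000 = 295.1610 kg/day
Removed = Load_in * eff / 100 = 295.1610 * 89.3530 / 100 = 263.7352 kg/day
Load_out = Load_in - Removed = 295.1610 - 263.7352 = 31.4258 kg/day


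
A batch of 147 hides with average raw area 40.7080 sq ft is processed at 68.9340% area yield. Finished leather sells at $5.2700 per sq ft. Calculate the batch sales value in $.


Raw_total = N * avg_area = 147 * 40.7080 = 5984.0760 sq ft
Finished = Raw_total * yield / 100 = 5984.0760 * 68.9340 / 100 = 4125.0629 sq ft
Value = Finished * price = 4125.0629 * 5.2700 = 21739.0817 $


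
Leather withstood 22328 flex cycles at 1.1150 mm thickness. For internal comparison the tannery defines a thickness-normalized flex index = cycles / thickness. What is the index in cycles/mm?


Formula: Index = cycles / thickness
Substituting: Index = 22328 / 1.1150
Result: 20025.1121 cycles/mm


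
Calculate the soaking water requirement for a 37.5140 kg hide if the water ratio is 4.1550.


Formula: Water = hide_weight * ratio
Substituting: Water = 37.5140 * 4.1550
Result: 155.8707 kg


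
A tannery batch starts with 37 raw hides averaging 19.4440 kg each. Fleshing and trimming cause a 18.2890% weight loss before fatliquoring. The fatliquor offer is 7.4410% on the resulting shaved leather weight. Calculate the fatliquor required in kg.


Total_raw = N * avg_wt = 37 * 19.4440 = 719.4280 kg
Substrate = Total_raw * (1 - loss/100) = 719.4280 * (1 - 18.2890/100) = 587.8518 kg
Fat = Substrate * pct / 100 = 587.8518 * 7.4410 / 100 = 43.7421 kg


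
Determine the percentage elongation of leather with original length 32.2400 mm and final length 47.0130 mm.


Formula: Elongation = (Lf - L0) / L0 * 100
Substituting: Elongation = (47.0130 - 32.2400) / 32.2400 * 100
Result: 45.8220 %


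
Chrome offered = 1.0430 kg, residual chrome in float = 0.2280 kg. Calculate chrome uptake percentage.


Formula: Uptake = (offered - residual) / offered * 100
Substituting: Uptake = (1.0430 - 0.2280) / 1.0430 * 100
Result: 78.1400 %


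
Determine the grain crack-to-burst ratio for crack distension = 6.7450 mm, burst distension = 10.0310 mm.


Formula: Ratio = crack / burst
Substituting: Ratio = 6.7450 / 10.0310
Result: 0.6724


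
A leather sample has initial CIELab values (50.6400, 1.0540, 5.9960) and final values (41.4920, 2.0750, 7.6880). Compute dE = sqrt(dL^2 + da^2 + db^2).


dL = -9.1480, da = 1.0210, db = 1.6920
dE = sqrt((-9.1480)^2 + 1.0210^2 + 1.6920^2) = 9.3590


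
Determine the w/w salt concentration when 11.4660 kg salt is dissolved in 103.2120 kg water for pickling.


Formula: Conc = salt / (water + salt) * 100
Substituting: Conc = 11.4660 / (103.2120 + 11.4660) * 100
Result: 9.9984 %


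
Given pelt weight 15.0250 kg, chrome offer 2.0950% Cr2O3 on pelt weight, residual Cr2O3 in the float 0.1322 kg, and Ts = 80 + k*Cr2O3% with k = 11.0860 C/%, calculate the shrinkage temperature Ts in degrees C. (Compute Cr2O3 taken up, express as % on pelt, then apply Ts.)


Offered = pelt * offer_pct / 100 = 15.0250 * 2.0950 / 100 = 0.3148 kg
Uptake = offered - residual = 0.3148 - 0.1322 = 0.1826 kg
Cr2O3% on pelt = uptake / pelt * 100 = 0.1826 / 15.0250 * 100 = 1.2151 %
Ts = 80 + k * Cr2O3% = 80 + 11.0860 * 1.2151 = 93.4710 C


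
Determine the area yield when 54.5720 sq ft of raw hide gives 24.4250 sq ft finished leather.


Formula: Yield = finished / raw * 100
Substituting: Yield = 24.4250 / 54.5720 * 100
Result: 44.7574 %


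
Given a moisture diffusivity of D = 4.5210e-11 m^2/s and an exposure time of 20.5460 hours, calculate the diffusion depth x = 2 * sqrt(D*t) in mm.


t = 20.5460 hr * 3600 = 73965.6000 s
D * t = 4.5210e-11 * 73965.6000 = 3.3440e-06
x = 2 * sqrt(D*t) = 2 * sqrt(3.3440e-06) = 0.00365731 m = 3.6573 mm


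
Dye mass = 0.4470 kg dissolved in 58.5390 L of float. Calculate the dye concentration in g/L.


Formula: Conc = dye_mass(kg) / volume(L) * 1000
Substituting: Conc = 0.4470 / 58.5390 * 1000
Result: 7.6359 g/L


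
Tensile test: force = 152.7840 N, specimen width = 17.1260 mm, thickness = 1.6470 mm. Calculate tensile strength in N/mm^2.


Formula: TS = force / (width * thickness)
Substituting: TS = 152.7840 / (17.1260 * 1.6470)
Result: 5.4166 N/mm^2


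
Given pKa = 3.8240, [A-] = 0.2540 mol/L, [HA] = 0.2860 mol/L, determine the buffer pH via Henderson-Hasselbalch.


ratio = [A-] / [HA] = 0.2540 / 0.2860 = 0.8881
log10(ratio) = -0.0515323
pH = pKa + log10(ratio) = 3.8240 - 0.0515323 = 3.7725


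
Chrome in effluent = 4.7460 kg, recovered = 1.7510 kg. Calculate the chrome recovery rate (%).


Formula: Recovery = recovered / input * 100
Substituting: Recovery = 1.7510 / 4.7460 * 100
Result: 36.8942 %


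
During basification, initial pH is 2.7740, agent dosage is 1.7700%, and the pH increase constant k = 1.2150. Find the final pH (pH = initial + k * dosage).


Formula: pH_final = pH_initial + k * base_pct
Substituting: pH_final = 2.7740 + 1.2150 * 1.7700
Result: 4.9245


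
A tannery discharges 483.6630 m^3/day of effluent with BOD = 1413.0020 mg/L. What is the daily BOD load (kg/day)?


Formula: BOD_load = volume * conc / 1000
Substituting: BOD_load = 483.6630 * 1413.0020 / 1000
Result: 683.4168 kg/day


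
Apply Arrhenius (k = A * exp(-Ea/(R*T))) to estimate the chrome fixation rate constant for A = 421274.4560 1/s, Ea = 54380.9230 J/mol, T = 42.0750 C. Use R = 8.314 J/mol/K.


T_K = T_C + 273.15 = 42.0750 + 273.15 = 315.2250 K
exponent = -Ea / (R * T_K) = -54380.9230 / (8.314 * 315.2250) = -20.7499
k = A * exp(exponent) = 421274.4560 * exp(-20.7499) = 4.1020e-04 1/s


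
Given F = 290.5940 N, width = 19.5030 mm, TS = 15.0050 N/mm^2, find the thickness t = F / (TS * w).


Formula: t = F / (TS * w)
Substituting: t = 290.5940 / (15.0050 * 19.5030)
Result: 0.9930 mm


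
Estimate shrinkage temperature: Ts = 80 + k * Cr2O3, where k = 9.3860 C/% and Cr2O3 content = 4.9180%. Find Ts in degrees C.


Formula: Ts = 80 + k * Cr2O3
Substituting: Ts = 80 + 9.3860 * 4.9180
Result: 126.1603 C


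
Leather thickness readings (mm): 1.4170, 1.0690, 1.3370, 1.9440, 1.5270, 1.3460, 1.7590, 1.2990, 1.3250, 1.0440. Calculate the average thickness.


Formula: Average = sum / n
Substituting: Average = 14.0670 / 10
Result: 1.4067 mm


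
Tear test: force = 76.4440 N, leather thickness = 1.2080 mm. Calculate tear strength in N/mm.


Formula: Tear strength = force / thickness
Substituting: Tear strength = 76.4440 / 1.2080
Result: 63.2815 N/mm


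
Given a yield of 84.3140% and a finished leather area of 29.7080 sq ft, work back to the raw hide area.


Formula: raw = finished * 100 / yield
Substituting: raw = 29.7080 * 100 / 84.3140
Result: 35.2350 sq ft


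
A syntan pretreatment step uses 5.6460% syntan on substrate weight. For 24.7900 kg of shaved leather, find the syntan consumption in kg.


Formula: Syntan = substrate * pct / 100
Substituting: Syntan = 24.7900 * 5.6460 / 100
Result: 1.3996 kg


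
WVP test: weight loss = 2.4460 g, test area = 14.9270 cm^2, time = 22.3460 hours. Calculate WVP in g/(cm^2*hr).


Formula: WVP = loss / (area * time)
Substituting: WVP = 2.4460 / (14.9270 * 22.3460)
Result: 0.00733304 g/(cm^2*hr)


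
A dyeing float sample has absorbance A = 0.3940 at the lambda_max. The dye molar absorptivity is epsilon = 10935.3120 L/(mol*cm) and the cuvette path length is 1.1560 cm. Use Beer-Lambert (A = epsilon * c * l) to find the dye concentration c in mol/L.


Formula: c = A / (epsilon * l)
Substituting: c = 0.3940 / (10935.3120 * 1.1560)
Result: 3.1168e-05 mol/L


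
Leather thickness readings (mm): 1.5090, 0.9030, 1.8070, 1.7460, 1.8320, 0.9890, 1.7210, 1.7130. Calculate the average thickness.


Formula: Average = sum / n
Substituting: Average = 12.2200 / 8
Result: 1.5275 mm


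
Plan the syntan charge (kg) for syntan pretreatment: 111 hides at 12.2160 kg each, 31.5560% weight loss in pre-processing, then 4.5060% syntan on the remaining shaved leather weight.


Total_raw = N * avg_wt = 111 * 12.2160 = 1355.9760 kg
Substrate = Total_raw * (1 - loss/100) = 1355.9760 * (1 - 31.5560/100) = 928.0842 kg
Syntan = Substrate * pct / 100 = 928.0842 * 4.5060 / 100 = 41.8195 kg


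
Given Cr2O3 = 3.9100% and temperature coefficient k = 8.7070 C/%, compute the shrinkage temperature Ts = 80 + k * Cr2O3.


Formula: Ts = 80 + k * Cr2O3
Substituting: Ts = 80 + 8.7070 * 3.9100
Result: 114.0444 C


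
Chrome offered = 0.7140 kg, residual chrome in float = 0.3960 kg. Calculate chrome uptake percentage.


Formula: Uptake = (offered - residual) / offered * 100
Substituting: Uptake = (0.7140 - 0.3960) / 0.7140 * 100
Result: 44.5378 %


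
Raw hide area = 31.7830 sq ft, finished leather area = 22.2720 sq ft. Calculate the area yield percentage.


Formula: Yield = finished / raw * 100
Substituting: Yield = 22.2720 / 31.7830 * 100
Result: 70.0752 %


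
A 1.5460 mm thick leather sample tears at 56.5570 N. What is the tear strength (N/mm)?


Formula: Tear strength = force / thickness
Substituting: Tear strength = 56.5570 / 1.5460
Result: 36.5828 N/mm


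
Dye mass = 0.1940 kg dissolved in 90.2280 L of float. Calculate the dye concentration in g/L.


Formula: Conc = dye_mass(kg) / volume(L) * 1000
Substituting: Conc = 0.1940 / 90.2280 * 1000
Result: 2.1501 g/L


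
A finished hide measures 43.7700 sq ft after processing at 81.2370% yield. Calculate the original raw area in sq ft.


Formula: raw = finished * 100 / yield
Substituting: raw = 43.7700 * 100 / 81.2370
Result: 53.8794 sq ft


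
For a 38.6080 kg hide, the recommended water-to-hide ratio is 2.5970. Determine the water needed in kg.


Formula: Water = hide_weight * ratio
Substituting: Water = 38.6080 * 2.5970
Result: 100.2650 kg


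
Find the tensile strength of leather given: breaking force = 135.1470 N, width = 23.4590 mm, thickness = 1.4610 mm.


Formula: TS = force / (width * thickness)
Substituting: TS = 135.1470 / (23.4590 * 1.4610)
Result: 3.9432 N/mm^2


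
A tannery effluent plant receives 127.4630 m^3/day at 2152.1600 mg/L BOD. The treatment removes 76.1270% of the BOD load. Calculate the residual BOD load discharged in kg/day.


Load_in = volume * conc / 1000 = 127.4630 * 2152.1600 / 1000 = 274.3208 kg/day
Removed = Load_in * eff / 100 = 274.3208 * 76.1270 / 100 = 208.8322 kg/day
Load_out = Load_in - Removed = 274.3208 - 208.8322 = 65.4886 kg/day


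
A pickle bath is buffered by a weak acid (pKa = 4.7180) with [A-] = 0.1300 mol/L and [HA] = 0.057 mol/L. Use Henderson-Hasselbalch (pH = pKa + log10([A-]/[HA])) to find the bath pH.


ratio = [A-] / [HA] = 0.1300 / 0.057 = 2.2807
log10(ratio) = 0.3581
pH = pKa + log10(ratio) = 4.7180 + 0.3581 = 5.0761


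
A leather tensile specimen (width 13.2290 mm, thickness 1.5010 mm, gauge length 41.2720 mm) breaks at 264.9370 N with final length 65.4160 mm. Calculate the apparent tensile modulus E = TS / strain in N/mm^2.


TS = F / (w * t) = 264.9370 / (13.2290 * 1.5010) = 13.3424 N/mm^2
strain = (Lf - L0) / L0 = (65.4160 - 41.2720) / 41.2720 = 0.5850
E = TS / strain = 13.3424 / 0.5850 = 22.8077 N/mm^2


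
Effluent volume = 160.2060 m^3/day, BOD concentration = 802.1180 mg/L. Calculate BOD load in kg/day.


Formula: BOD_load = volume * conc / 1000
Substituting: BOD_load = 160.2060 * 802.1180 / 1000
Result: 128.5041 kg/day


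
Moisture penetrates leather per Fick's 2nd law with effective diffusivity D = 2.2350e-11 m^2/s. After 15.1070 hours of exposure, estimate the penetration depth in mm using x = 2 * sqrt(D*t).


t = 15.1070 hr * 3600 = 54385.2000 s
D * t = 2.2350e-11 * 54385.2000 = 1.2155e-06
x = 2 * sqrt(D*t) = 2 * sqrt(1.2155e-06) = 0.002205 m = 2.2050 mm


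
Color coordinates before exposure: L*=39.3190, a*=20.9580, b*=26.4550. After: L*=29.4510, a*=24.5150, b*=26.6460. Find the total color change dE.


dL = -9.8680, da = 3.5570, db = 0.1910
dE = sqrt((-9.8680)^2 + 3.5570^2 + 0.1910^2) = 10.4912
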